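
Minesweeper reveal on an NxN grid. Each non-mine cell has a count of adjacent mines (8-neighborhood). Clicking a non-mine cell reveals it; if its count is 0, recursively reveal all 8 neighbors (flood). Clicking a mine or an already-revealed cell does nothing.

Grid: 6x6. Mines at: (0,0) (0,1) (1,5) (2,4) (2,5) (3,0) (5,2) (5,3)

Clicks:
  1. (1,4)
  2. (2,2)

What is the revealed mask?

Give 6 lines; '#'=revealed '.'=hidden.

Answer: ......
.####.
.###..
.###..
.###..
......

Derivation:
Click 1 (1,4) count=3: revealed 1 new [(1,4)] -> total=1
Click 2 (2,2) count=0: revealed 12 new [(1,1) (1,2) (1,3) (2,1) (2,2) (2,3) (3,1) (3,2) (3,3) (4,1) (4,2) (4,3)] -> total=13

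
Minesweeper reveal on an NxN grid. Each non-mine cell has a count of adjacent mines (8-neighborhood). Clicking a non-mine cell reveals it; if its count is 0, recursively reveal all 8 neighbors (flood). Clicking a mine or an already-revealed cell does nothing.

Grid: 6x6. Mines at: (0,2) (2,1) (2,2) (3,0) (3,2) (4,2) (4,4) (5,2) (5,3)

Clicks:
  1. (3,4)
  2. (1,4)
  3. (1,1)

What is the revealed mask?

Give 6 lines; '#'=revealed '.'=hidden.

Click 1 (3,4) count=1: revealed 1 new [(3,4)] -> total=1
Click 2 (1,4) count=0: revealed 11 new [(0,3) (0,4) (0,5) (1,3) (1,4) (1,5) (2,3) (2,4) (2,5) (3,3) (3,5)] -> total=12
Click 3 (1,1) count=3: revealed 1 new [(1,1)] -> total=13

Answer: ...###
.#.###
...###
...###
......
......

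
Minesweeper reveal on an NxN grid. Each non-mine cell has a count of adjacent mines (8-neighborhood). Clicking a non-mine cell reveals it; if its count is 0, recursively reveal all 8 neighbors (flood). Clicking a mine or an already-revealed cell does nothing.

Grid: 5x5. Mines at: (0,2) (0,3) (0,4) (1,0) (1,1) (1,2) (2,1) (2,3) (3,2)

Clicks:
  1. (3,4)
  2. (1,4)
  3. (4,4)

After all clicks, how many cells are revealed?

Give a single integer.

Click 1 (3,4) count=1: revealed 1 new [(3,4)] -> total=1
Click 2 (1,4) count=3: revealed 1 new [(1,4)] -> total=2
Click 3 (4,4) count=0: revealed 3 new [(3,3) (4,3) (4,4)] -> total=5

Answer: 5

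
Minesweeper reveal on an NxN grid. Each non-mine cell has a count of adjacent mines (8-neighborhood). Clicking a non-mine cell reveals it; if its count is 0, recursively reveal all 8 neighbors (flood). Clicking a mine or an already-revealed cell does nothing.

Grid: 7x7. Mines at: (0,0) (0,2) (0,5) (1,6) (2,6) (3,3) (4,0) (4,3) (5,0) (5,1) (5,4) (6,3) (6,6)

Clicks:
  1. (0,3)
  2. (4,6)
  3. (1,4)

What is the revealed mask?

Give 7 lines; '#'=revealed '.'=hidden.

Click 1 (0,3) count=1: revealed 1 new [(0,3)] -> total=1
Click 2 (4,6) count=0: revealed 6 new [(3,5) (3,6) (4,5) (4,6) (5,5) (5,6)] -> total=7
Click 3 (1,4) count=1: revealed 1 new [(1,4)] -> total=8

Answer: ...#...
....#..
.......
.....##
.....##
.....##
.......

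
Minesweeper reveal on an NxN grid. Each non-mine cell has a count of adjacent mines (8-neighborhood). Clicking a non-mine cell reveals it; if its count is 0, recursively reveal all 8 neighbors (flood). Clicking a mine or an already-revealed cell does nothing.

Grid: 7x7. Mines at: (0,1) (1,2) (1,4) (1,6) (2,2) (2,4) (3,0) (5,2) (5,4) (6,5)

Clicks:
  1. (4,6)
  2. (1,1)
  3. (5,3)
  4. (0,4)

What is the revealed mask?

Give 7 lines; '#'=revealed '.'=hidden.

Click 1 (4,6) count=0: revealed 8 new [(2,5) (2,6) (3,5) (3,6) (4,5) (4,6) (5,5) (5,6)] -> total=8
Click 2 (1,1) count=3: revealed 1 new [(1,1)] -> total=9
Click 3 (5,3) count=2: revealed 1 new [(5,3)] -> total=10
Click 4 (0,4) count=1: revealed 1 new [(0,4)] -> total=11

Answer: ....#..
.#.....
.....##
.....##
.....##
...#.##
.......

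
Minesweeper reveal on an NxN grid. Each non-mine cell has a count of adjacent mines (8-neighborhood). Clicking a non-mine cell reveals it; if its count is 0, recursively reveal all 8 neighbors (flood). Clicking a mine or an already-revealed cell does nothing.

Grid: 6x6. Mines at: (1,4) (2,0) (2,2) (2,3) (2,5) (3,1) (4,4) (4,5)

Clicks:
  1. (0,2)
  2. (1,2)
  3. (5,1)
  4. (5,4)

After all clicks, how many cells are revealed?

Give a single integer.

Click 1 (0,2) count=0: revealed 8 new [(0,0) (0,1) (0,2) (0,3) (1,0) (1,1) (1,2) (1,3)] -> total=8
Click 2 (1,2) count=2: revealed 0 new [(none)] -> total=8
Click 3 (5,1) count=0: revealed 8 new [(4,0) (4,1) (4,2) (4,3) (5,0) (5,1) (5,2) (5,3)] -> total=16
Click 4 (5,4) count=2: revealed 1 new [(5,4)] -> total=17

Answer: 17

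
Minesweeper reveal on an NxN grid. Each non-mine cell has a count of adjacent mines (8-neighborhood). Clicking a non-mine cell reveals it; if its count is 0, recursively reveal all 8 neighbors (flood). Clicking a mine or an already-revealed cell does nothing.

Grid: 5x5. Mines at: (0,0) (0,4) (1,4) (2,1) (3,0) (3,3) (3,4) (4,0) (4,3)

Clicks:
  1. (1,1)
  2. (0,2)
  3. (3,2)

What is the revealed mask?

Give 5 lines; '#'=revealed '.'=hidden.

Answer: .###.
.###.
.....
..#..
.....

Derivation:
Click 1 (1,1) count=2: revealed 1 new [(1,1)] -> total=1
Click 2 (0,2) count=0: revealed 5 new [(0,1) (0,2) (0,3) (1,2) (1,3)] -> total=6
Click 3 (3,2) count=3: revealed 1 new [(3,2)] -> total=7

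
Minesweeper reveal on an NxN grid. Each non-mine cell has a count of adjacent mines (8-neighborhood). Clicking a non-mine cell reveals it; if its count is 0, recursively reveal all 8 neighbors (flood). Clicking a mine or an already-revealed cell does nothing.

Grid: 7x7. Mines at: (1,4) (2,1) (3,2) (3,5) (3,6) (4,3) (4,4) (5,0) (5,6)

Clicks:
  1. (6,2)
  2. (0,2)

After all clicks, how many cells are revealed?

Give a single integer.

Answer: 18

Derivation:
Click 1 (6,2) count=0: revealed 10 new [(5,1) (5,2) (5,3) (5,4) (5,5) (6,1) (6,2) (6,3) (6,4) (6,5)] -> total=10
Click 2 (0,2) count=0: revealed 8 new [(0,0) (0,1) (0,2) (0,3) (1,0) (1,1) (1,2) (1,3)] -> total=18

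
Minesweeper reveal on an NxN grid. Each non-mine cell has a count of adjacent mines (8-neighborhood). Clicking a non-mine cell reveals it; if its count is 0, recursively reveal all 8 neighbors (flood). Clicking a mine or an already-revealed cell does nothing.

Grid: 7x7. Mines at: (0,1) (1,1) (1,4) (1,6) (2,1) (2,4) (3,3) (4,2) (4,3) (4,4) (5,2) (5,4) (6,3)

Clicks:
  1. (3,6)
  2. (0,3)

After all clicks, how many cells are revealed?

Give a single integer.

Click 1 (3,6) count=0: revealed 10 new [(2,5) (2,6) (3,5) (3,6) (4,5) (4,6) (5,5) (5,6) (6,5) (6,6)] -> total=10
Click 2 (0,3) count=1: revealed 1 new [(0,3)] -> total=11

Answer: 11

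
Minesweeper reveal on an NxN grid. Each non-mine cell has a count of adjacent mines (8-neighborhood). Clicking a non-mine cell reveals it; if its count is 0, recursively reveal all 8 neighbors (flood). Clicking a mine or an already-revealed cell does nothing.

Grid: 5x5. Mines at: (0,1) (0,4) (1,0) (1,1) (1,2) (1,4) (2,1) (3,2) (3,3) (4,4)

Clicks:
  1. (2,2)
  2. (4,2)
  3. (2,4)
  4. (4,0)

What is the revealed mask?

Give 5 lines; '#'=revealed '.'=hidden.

Click 1 (2,2) count=5: revealed 1 new [(2,2)] -> total=1
Click 2 (4,2) count=2: revealed 1 new [(4,2)] -> total=2
Click 3 (2,4) count=2: revealed 1 new [(2,4)] -> total=3
Click 4 (4,0) count=0: revealed 4 new [(3,0) (3,1) (4,0) (4,1)] -> total=7

Answer: .....
.....
..#.#
##...
###..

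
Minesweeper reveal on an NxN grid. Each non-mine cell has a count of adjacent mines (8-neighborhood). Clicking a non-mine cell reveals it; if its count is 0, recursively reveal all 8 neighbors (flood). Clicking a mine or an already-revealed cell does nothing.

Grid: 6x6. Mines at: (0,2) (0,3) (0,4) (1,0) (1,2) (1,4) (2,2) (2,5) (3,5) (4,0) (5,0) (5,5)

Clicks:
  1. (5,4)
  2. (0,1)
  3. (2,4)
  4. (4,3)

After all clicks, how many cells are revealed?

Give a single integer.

Answer: 14

Derivation:
Click 1 (5,4) count=1: revealed 1 new [(5,4)] -> total=1
Click 2 (0,1) count=3: revealed 1 new [(0,1)] -> total=2
Click 3 (2,4) count=3: revealed 1 new [(2,4)] -> total=3
Click 4 (4,3) count=0: revealed 11 new [(3,1) (3,2) (3,3) (3,4) (4,1) (4,2) (4,3) (4,4) (5,1) (5,2) (5,3)] -> total=14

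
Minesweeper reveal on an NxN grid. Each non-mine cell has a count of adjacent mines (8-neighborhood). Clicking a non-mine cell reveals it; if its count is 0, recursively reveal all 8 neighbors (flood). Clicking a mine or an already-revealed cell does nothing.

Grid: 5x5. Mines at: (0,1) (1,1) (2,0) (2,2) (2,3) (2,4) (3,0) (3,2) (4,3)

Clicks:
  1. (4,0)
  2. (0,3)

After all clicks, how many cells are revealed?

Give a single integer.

Answer: 7

Derivation:
Click 1 (4,0) count=1: revealed 1 new [(4,0)] -> total=1
Click 2 (0,3) count=0: revealed 6 new [(0,2) (0,3) (0,4) (1,2) (1,3) (1,4)] -> total=7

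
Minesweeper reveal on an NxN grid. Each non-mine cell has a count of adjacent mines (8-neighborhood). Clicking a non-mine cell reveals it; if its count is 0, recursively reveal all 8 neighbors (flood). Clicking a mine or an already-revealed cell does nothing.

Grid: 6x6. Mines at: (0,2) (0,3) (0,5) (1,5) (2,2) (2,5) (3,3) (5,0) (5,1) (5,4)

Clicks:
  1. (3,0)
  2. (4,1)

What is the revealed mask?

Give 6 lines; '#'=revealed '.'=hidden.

Click 1 (3,0) count=0: revealed 10 new [(0,0) (0,1) (1,0) (1,1) (2,0) (2,1) (3,0) (3,1) (4,0) (4,1)] -> total=10
Click 2 (4,1) count=2: revealed 0 new [(none)] -> total=10

Answer: ##....
##....
##....
##....
##....
......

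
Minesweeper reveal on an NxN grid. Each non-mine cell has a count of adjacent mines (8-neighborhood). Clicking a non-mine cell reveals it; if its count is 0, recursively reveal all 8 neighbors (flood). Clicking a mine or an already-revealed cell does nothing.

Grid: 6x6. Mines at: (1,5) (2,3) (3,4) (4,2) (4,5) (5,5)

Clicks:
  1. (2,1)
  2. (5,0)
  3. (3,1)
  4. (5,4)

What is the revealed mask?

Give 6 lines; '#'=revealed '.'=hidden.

Answer: #####.
#####.
###...
###...
##....
##..#.

Derivation:
Click 1 (2,1) count=0: revealed 20 new [(0,0) (0,1) (0,2) (0,3) (0,4) (1,0) (1,1) (1,2) (1,3) (1,4) (2,0) (2,1) (2,2) (3,0) (3,1) (3,2) (4,0) (4,1) (5,0) (5,1)] -> total=20
Click 2 (5,0) count=0: revealed 0 new [(none)] -> total=20
Click 3 (3,1) count=1: revealed 0 new [(none)] -> total=20
Click 4 (5,4) count=2: revealed 1 new [(5,4)] -> total=21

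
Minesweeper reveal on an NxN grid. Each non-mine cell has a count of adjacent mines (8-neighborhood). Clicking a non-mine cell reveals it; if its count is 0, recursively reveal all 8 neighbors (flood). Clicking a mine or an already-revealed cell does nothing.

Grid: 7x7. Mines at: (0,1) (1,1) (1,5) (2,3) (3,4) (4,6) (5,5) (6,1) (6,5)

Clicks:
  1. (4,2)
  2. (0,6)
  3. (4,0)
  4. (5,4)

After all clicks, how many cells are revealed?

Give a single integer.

Answer: 21

Derivation:
Click 1 (4,2) count=0: revealed 20 new [(2,0) (2,1) (2,2) (3,0) (3,1) (3,2) (3,3) (4,0) (4,1) (4,2) (4,3) (4,4) (5,0) (5,1) (5,2) (5,3) (5,4) (6,2) (6,3) (6,4)] -> total=20
Click 2 (0,6) count=1: revealed 1 new [(0,6)] -> total=21
Click 3 (4,0) count=0: revealed 0 new [(none)] -> total=21
Click 4 (5,4) count=2: revealed 0 new [(none)] -> total=21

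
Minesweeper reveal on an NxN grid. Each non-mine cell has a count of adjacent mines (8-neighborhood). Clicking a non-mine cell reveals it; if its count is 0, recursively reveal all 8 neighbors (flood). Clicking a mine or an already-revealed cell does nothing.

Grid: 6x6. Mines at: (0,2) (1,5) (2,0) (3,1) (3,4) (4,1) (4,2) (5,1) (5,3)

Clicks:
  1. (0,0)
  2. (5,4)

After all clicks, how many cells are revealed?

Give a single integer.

Click 1 (0,0) count=0: revealed 4 new [(0,0) (0,1) (1,0) (1,1)] -> total=4
Click 2 (5,4) count=1: revealed 1 new [(5,4)] -> total=5

Answer: 5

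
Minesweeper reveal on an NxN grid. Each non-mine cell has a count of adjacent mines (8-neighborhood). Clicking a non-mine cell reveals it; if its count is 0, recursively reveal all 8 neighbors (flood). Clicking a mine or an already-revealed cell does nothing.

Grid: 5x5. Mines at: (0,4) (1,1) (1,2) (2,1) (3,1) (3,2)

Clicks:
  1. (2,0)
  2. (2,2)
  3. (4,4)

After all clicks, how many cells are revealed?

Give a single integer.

Answer: 10

Derivation:
Click 1 (2,0) count=3: revealed 1 new [(2,0)] -> total=1
Click 2 (2,2) count=5: revealed 1 new [(2,2)] -> total=2
Click 3 (4,4) count=0: revealed 8 new [(1,3) (1,4) (2,3) (2,4) (3,3) (3,4) (4,3) (4,4)] -> total=10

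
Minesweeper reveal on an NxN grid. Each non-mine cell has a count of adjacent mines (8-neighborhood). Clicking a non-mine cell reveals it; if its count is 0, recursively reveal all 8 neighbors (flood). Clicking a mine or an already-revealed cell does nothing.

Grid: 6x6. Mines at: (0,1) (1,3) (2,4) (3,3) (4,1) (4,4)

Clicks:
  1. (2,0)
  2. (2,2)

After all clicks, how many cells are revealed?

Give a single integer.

Answer: 9

Derivation:
Click 1 (2,0) count=0: revealed 9 new [(1,0) (1,1) (1,2) (2,0) (2,1) (2,2) (3,0) (3,1) (3,2)] -> total=9
Click 2 (2,2) count=2: revealed 0 new [(none)] -> total=9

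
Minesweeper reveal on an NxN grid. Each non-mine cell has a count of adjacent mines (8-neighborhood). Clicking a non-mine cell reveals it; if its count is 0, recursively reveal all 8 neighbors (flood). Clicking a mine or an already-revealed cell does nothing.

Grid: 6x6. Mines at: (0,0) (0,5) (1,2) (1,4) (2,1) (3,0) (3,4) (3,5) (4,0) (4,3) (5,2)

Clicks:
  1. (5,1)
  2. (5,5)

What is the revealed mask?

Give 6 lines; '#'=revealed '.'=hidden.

Answer: ......
......
......
......
....##
.#..##

Derivation:
Click 1 (5,1) count=2: revealed 1 new [(5,1)] -> total=1
Click 2 (5,5) count=0: revealed 4 new [(4,4) (4,5) (5,4) (5,5)] -> total=5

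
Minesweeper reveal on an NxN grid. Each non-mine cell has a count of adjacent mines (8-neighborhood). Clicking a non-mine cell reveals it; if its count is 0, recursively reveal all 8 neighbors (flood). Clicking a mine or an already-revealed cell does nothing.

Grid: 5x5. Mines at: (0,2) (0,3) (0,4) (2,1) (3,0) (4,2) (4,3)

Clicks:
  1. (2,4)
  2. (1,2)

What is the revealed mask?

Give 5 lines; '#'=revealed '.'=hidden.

Answer: .....
..###
..###
..###
.....

Derivation:
Click 1 (2,4) count=0: revealed 9 new [(1,2) (1,3) (1,4) (2,2) (2,3) (2,4) (3,2) (3,3) (3,4)] -> total=9
Click 2 (1,2) count=3: revealed 0 new [(none)] -> total=9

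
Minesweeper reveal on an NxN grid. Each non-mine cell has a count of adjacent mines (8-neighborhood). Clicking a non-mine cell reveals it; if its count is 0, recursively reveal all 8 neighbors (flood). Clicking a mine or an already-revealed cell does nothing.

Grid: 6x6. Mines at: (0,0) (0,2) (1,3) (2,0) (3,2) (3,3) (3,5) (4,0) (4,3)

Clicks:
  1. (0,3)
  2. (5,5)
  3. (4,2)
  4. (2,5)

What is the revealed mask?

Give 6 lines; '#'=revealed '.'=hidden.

Answer: ...#..
......
.....#
......
..#.##
....##

Derivation:
Click 1 (0,3) count=2: revealed 1 new [(0,3)] -> total=1
Click 2 (5,5) count=0: revealed 4 new [(4,4) (4,5) (5,4) (5,5)] -> total=5
Click 3 (4,2) count=3: revealed 1 new [(4,2)] -> total=6
Click 4 (2,5) count=1: revealed 1 new [(2,5)] -> total=7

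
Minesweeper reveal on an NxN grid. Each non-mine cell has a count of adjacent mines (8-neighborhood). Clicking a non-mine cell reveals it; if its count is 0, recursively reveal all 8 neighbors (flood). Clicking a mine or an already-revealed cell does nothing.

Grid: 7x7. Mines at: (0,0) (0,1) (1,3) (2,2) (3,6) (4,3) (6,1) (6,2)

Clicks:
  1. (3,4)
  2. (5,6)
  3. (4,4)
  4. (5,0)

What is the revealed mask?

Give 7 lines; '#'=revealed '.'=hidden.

Click 1 (3,4) count=1: revealed 1 new [(3,4)] -> total=1
Click 2 (5,6) count=0: revealed 11 new [(4,4) (4,5) (4,6) (5,3) (5,4) (5,5) (5,6) (6,3) (6,4) (6,5) (6,6)] -> total=12
Click 3 (4,4) count=1: revealed 0 new [(none)] -> total=12
Click 4 (5,0) count=1: revealed 1 new [(5,0)] -> total=13

Answer: .......
.......
.......
....#..
....###
#..####
...####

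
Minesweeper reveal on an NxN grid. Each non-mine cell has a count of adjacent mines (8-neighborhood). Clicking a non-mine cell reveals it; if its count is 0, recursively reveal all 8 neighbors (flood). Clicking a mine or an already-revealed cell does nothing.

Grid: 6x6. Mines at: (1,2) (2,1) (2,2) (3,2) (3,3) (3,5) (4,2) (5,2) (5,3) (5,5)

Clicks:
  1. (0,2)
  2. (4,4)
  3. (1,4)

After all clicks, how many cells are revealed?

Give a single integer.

Answer: 11

Derivation:
Click 1 (0,2) count=1: revealed 1 new [(0,2)] -> total=1
Click 2 (4,4) count=4: revealed 1 new [(4,4)] -> total=2
Click 3 (1,4) count=0: revealed 9 new [(0,3) (0,4) (0,5) (1,3) (1,4) (1,5) (2,3) (2,4) (2,5)] -> total=11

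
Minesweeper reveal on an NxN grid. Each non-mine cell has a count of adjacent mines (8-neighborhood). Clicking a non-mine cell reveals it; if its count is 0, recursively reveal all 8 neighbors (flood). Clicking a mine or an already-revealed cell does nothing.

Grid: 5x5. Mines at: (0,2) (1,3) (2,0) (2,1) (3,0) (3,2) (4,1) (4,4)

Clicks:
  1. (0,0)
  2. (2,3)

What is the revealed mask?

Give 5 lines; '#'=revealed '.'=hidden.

Answer: ##...
##...
...#.
.....
.....

Derivation:
Click 1 (0,0) count=0: revealed 4 new [(0,0) (0,1) (1,0) (1,1)] -> total=4
Click 2 (2,3) count=2: revealed 1 new [(2,3)] -> total=5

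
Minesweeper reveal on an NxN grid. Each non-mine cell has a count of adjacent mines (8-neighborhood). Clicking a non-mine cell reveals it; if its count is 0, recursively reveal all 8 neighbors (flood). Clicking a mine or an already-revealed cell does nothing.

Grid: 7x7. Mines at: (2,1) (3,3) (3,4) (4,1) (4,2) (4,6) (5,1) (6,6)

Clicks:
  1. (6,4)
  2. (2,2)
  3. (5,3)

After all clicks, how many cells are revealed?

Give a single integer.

Answer: 12

Derivation:
Click 1 (6,4) count=0: revealed 11 new [(4,3) (4,4) (4,5) (5,2) (5,3) (5,4) (5,5) (6,2) (6,3) (6,4) (6,5)] -> total=11
Click 2 (2,2) count=2: revealed 1 new [(2,2)] -> total=12
Click 3 (5,3) count=1: revealed 0 new [(none)] -> total=12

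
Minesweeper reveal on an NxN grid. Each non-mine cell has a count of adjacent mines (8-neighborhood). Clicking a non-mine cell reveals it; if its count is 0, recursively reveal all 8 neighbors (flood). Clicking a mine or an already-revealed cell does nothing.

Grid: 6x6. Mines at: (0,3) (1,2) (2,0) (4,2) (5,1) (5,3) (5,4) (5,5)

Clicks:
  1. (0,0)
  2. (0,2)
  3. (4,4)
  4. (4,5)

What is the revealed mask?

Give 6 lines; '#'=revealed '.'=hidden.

Answer: ###...
##....
......
......
....##
......

Derivation:
Click 1 (0,0) count=0: revealed 4 new [(0,0) (0,1) (1,0) (1,1)] -> total=4
Click 2 (0,2) count=2: revealed 1 new [(0,2)] -> total=5
Click 3 (4,4) count=3: revealed 1 new [(4,4)] -> total=6
Click 4 (4,5) count=2: revealed 1 new [(4,5)] -> total=7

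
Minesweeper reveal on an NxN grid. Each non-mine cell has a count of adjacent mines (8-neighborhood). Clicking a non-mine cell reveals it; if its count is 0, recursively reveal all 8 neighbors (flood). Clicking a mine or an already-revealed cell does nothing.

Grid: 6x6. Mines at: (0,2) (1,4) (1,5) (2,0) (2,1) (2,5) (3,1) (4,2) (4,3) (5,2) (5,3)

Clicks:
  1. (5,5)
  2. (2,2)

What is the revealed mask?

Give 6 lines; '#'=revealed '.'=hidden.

Answer: ......
......
..#...
....##
....##
....##

Derivation:
Click 1 (5,5) count=0: revealed 6 new [(3,4) (3,5) (4,4) (4,5) (5,4) (5,5)] -> total=6
Click 2 (2,2) count=2: revealed 1 new [(2,2)] -> total=7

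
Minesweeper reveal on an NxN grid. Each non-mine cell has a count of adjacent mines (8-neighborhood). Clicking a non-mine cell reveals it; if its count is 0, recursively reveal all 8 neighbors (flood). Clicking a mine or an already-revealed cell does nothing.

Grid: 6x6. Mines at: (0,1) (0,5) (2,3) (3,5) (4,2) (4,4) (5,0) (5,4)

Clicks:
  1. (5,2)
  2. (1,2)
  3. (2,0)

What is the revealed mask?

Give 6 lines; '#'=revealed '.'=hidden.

Answer: ......
###...
###...
###...
##....
..#...

Derivation:
Click 1 (5,2) count=1: revealed 1 new [(5,2)] -> total=1
Click 2 (1,2) count=2: revealed 1 new [(1,2)] -> total=2
Click 3 (2,0) count=0: revealed 10 new [(1,0) (1,1) (2,0) (2,1) (2,2) (3,0) (3,1) (3,2) (4,0) (4,1)] -> total=12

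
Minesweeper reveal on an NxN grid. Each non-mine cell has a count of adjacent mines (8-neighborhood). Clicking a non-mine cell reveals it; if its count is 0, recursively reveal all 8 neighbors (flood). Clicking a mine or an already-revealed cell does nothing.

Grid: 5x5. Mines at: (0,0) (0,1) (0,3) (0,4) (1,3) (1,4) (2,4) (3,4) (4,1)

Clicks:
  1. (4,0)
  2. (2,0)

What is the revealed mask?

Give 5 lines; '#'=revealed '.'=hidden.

Click 1 (4,0) count=1: revealed 1 new [(4,0)] -> total=1
Click 2 (2,0) count=0: revealed 9 new [(1,0) (1,1) (1,2) (2,0) (2,1) (2,2) (3,0) (3,1) (3,2)] -> total=10

Answer: .....
###..
###..
###..
#....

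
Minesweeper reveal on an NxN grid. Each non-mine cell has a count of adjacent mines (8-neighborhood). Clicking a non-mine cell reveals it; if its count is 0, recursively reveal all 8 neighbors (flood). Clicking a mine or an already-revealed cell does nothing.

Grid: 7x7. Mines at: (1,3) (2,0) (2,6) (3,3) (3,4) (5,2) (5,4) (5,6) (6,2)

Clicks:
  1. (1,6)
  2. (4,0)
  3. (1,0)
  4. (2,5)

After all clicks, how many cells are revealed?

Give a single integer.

Click 1 (1,6) count=1: revealed 1 new [(1,6)] -> total=1
Click 2 (4,0) count=0: revealed 8 new [(3,0) (3,1) (4,0) (4,1) (5,0) (5,1) (6,0) (6,1)] -> total=9
Click 3 (1,0) count=1: revealed 1 new [(1,0)] -> total=10
Click 4 (2,5) count=2: revealed 1 new [(2,5)] -> total=11

Answer: 11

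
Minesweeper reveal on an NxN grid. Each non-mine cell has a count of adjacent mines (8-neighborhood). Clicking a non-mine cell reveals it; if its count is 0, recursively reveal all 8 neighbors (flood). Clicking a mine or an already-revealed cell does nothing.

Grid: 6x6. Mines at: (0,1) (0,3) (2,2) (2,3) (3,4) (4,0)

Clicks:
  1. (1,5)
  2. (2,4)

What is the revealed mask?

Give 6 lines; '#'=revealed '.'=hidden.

Click 1 (1,5) count=0: revealed 6 new [(0,4) (0,5) (1,4) (1,5) (2,4) (2,5)] -> total=6
Click 2 (2,4) count=2: revealed 0 new [(none)] -> total=6

Answer: ....##
....##
....##
......
......
......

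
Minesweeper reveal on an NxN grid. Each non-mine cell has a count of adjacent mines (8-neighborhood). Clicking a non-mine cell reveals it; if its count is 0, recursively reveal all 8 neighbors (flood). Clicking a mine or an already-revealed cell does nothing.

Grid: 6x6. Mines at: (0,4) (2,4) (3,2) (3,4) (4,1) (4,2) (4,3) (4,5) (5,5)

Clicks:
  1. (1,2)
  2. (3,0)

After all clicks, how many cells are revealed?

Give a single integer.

Answer: 14

Derivation:
Click 1 (1,2) count=0: revealed 14 new [(0,0) (0,1) (0,2) (0,3) (1,0) (1,1) (1,2) (1,3) (2,0) (2,1) (2,2) (2,3) (3,0) (3,1)] -> total=14
Click 2 (3,0) count=1: revealed 0 new [(none)] -> total=14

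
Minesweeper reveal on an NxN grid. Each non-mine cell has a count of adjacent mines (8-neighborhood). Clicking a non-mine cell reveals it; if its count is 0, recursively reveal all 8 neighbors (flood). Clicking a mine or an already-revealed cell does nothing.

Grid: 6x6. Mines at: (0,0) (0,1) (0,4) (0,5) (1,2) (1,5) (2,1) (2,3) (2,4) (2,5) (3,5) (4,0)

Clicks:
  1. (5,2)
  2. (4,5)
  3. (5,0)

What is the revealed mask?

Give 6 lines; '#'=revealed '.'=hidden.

Click 1 (5,2) count=0: revealed 14 new [(3,1) (3,2) (3,3) (3,4) (4,1) (4,2) (4,3) (4,4) (4,5) (5,1) (5,2) (5,3) (5,4) (5,5)] -> total=14
Click 2 (4,5) count=1: revealed 0 new [(none)] -> total=14
Click 3 (5,0) count=1: revealed 1 new [(5,0)] -> total=15

Answer: ......
......
......
.####.
.#####
######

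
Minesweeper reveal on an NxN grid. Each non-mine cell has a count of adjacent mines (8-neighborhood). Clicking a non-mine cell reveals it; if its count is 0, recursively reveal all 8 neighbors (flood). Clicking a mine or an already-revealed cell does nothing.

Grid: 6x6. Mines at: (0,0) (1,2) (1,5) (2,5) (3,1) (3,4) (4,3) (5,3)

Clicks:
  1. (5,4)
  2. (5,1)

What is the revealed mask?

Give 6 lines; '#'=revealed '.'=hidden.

Answer: ......
......
......
......
###...
###.#.

Derivation:
Click 1 (5,4) count=2: revealed 1 new [(5,4)] -> total=1
Click 2 (5,1) count=0: revealed 6 new [(4,0) (4,1) (4,2) (5,0) (5,1) (5,2)] -> total=7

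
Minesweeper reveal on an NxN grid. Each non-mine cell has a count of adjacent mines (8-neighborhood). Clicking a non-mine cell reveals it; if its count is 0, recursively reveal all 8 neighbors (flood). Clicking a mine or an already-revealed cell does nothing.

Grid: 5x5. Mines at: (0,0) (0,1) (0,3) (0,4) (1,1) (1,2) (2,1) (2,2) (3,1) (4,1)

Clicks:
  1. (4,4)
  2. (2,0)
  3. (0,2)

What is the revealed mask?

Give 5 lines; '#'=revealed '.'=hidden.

Click 1 (4,4) count=0: revealed 10 new [(1,3) (1,4) (2,3) (2,4) (3,2) (3,3) (3,4) (4,2) (4,3) (4,4)] -> total=10
Click 2 (2,0) count=3: revealed 1 new [(2,0)] -> total=11
Click 3 (0,2) count=4: revealed 1 new [(0,2)] -> total=12

Answer: ..#..
...##
#..##
..###
..###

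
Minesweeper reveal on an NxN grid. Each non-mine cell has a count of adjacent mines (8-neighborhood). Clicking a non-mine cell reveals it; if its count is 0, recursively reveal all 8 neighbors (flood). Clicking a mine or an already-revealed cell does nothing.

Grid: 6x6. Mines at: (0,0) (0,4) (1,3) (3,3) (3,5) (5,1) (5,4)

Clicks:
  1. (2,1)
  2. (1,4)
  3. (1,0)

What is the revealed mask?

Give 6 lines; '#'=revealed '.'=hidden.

Answer: ......
###.#.
###...
###...
###...
......

Derivation:
Click 1 (2,1) count=0: revealed 12 new [(1,0) (1,1) (1,2) (2,0) (2,1) (2,2) (3,0) (3,1) (3,2) (4,0) (4,1) (4,2)] -> total=12
Click 2 (1,4) count=2: revealed 1 new [(1,4)] -> total=13
Click 3 (1,0) count=1: revealed 0 new [(none)] -> total=13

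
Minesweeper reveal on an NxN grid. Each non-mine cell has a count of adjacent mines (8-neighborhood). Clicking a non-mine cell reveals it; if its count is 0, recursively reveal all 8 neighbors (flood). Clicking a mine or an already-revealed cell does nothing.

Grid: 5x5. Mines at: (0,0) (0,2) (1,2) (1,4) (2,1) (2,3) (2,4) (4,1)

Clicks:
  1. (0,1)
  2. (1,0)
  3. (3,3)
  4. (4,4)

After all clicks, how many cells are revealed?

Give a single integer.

Answer: 8

Derivation:
Click 1 (0,1) count=3: revealed 1 new [(0,1)] -> total=1
Click 2 (1,0) count=2: revealed 1 new [(1,0)] -> total=2
Click 3 (3,3) count=2: revealed 1 new [(3,3)] -> total=3
Click 4 (4,4) count=0: revealed 5 new [(3,2) (3,4) (4,2) (4,3) (4,4)] -> total=8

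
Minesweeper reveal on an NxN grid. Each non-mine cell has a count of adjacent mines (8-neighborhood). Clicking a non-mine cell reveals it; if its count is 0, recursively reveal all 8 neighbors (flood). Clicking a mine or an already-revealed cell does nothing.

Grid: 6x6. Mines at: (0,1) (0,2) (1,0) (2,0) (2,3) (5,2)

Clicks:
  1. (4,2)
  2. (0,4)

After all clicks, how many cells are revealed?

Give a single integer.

Click 1 (4,2) count=1: revealed 1 new [(4,2)] -> total=1
Click 2 (0,4) count=0: revealed 17 new [(0,3) (0,4) (0,5) (1,3) (1,4) (1,5) (2,4) (2,5) (3,3) (3,4) (3,5) (4,3) (4,4) (4,5) (5,3) (5,4) (5,5)] -> total=18

Answer: 18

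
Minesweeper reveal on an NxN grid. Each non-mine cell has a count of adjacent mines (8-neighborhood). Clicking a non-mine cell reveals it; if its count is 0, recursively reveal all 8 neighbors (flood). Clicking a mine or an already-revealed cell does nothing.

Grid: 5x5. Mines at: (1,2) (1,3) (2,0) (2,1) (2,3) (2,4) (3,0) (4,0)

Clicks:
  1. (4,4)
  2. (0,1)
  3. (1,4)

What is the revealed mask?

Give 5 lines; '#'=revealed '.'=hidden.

Answer: .#...
....#
.....
.####
.####

Derivation:
Click 1 (4,4) count=0: revealed 8 new [(3,1) (3,2) (3,3) (3,4) (4,1) (4,2) (4,3) (4,4)] -> total=8
Click 2 (0,1) count=1: revealed 1 new [(0,1)] -> total=9
Click 3 (1,4) count=3: revealed 1 new [(1,4)] -> total=10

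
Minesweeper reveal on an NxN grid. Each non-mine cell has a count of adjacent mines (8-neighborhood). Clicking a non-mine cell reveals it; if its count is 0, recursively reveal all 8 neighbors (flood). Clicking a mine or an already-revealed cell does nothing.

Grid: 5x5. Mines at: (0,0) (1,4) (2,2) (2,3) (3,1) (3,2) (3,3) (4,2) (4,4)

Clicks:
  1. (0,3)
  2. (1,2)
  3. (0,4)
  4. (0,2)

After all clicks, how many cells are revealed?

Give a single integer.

Answer: 7

Derivation:
Click 1 (0,3) count=1: revealed 1 new [(0,3)] -> total=1
Click 2 (1,2) count=2: revealed 1 new [(1,2)] -> total=2
Click 3 (0,4) count=1: revealed 1 new [(0,4)] -> total=3
Click 4 (0,2) count=0: revealed 4 new [(0,1) (0,2) (1,1) (1,3)] -> total=7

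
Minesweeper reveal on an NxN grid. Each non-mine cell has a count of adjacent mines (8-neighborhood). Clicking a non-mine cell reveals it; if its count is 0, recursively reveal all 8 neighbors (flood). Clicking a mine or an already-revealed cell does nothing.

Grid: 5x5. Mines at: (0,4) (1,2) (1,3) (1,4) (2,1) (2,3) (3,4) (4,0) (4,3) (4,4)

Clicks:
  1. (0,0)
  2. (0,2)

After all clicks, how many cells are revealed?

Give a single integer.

Click 1 (0,0) count=0: revealed 4 new [(0,0) (0,1) (1,0) (1,1)] -> total=4
Click 2 (0,2) count=2: revealed 1 new [(0,2)] -> total=5

Answer: 5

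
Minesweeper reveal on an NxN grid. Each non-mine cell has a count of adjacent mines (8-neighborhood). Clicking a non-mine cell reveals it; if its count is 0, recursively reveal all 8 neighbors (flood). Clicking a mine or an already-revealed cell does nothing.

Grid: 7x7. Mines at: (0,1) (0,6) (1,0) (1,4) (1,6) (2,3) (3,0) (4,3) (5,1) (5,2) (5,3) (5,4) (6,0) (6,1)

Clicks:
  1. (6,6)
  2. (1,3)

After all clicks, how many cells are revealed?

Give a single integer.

Click 1 (6,6) count=0: revealed 13 new [(2,4) (2,5) (2,6) (3,4) (3,5) (3,6) (4,4) (4,5) (4,6) (5,5) (5,6) (6,5) (6,6)] -> total=13
Click 2 (1,3) count=2: revealed 1 new [(1,3)] -> total=14

Answer: 14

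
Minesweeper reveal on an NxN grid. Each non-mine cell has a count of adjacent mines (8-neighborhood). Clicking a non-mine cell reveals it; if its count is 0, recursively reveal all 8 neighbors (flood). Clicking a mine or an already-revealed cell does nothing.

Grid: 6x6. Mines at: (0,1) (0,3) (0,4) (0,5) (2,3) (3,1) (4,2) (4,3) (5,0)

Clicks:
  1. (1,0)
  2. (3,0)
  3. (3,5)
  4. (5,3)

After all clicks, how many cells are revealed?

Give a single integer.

Click 1 (1,0) count=1: revealed 1 new [(1,0)] -> total=1
Click 2 (3,0) count=1: revealed 1 new [(3,0)] -> total=2
Click 3 (3,5) count=0: revealed 10 new [(1,4) (1,5) (2,4) (2,5) (3,4) (3,5) (4,4) (4,5) (5,4) (5,5)] -> total=12
Click 4 (5,3) count=2: revealed 1 new [(5,3)] -> total=13

Answer: 13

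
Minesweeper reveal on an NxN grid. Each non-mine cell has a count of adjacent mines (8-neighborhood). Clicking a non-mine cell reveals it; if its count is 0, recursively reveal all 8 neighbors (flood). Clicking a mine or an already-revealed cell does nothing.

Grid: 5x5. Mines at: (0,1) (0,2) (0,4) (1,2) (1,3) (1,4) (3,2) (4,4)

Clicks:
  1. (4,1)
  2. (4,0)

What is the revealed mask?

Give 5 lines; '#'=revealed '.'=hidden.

Answer: .....
##...
##...
##...
##...

Derivation:
Click 1 (4,1) count=1: revealed 1 new [(4,1)] -> total=1
Click 2 (4,0) count=0: revealed 7 new [(1,0) (1,1) (2,0) (2,1) (3,0) (3,1) (4,0)] -> total=8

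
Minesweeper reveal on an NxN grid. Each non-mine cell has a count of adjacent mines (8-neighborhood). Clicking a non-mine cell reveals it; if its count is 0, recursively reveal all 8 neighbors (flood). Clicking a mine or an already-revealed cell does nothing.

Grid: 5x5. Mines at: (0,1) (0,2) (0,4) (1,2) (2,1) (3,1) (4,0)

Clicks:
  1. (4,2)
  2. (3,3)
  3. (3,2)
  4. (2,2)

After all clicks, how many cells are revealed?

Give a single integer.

Answer: 11

Derivation:
Click 1 (4,2) count=1: revealed 1 new [(4,2)] -> total=1
Click 2 (3,3) count=0: revealed 10 new [(1,3) (1,4) (2,2) (2,3) (2,4) (3,2) (3,3) (3,4) (4,3) (4,4)] -> total=11
Click 3 (3,2) count=2: revealed 0 new [(none)] -> total=11
Click 4 (2,2) count=3: revealed 0 new [(none)] -> total=11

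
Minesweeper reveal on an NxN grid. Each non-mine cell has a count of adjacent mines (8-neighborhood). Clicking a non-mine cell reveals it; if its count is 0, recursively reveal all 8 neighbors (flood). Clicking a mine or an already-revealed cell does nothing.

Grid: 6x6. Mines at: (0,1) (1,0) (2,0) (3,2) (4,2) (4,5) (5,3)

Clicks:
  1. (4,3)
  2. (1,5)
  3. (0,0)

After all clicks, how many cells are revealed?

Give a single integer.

Click 1 (4,3) count=3: revealed 1 new [(4,3)] -> total=1
Click 2 (1,5) count=0: revealed 15 new [(0,2) (0,3) (0,4) (0,5) (1,2) (1,3) (1,4) (1,5) (2,2) (2,3) (2,4) (2,5) (3,3) (3,4) (3,5)] -> total=16
Click 3 (0,0) count=2: revealed 1 new [(0,0)] -> total=17

Answer: 17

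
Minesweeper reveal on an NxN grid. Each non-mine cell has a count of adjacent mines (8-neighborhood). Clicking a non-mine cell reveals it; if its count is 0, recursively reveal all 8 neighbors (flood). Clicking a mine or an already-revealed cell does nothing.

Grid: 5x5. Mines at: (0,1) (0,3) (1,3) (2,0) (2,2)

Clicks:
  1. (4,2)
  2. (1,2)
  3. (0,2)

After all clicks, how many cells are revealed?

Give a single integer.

Answer: 14

Derivation:
Click 1 (4,2) count=0: revealed 12 new [(2,3) (2,4) (3,0) (3,1) (3,2) (3,3) (3,4) (4,0) (4,1) (4,2) (4,3) (4,4)] -> total=12
Click 2 (1,2) count=4: revealed 1 new [(1,2)] -> total=13
Click 3 (0,2) count=3: revealed 1 new [(0,2)] -> total=14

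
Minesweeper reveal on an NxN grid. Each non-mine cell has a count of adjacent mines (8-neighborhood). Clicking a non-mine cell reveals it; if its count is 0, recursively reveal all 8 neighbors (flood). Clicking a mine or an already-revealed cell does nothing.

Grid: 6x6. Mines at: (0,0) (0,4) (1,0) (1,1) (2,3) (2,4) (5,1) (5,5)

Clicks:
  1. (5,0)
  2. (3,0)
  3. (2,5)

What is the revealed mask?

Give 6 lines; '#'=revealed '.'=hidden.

Click 1 (5,0) count=1: revealed 1 new [(5,0)] -> total=1
Click 2 (3,0) count=0: revealed 9 new [(2,0) (2,1) (2,2) (3,0) (3,1) (3,2) (4,0) (4,1) (4,2)] -> total=10
Click 3 (2,5) count=1: revealed 1 new [(2,5)] -> total=11

Answer: ......
......
###..#
###...
###...
#.....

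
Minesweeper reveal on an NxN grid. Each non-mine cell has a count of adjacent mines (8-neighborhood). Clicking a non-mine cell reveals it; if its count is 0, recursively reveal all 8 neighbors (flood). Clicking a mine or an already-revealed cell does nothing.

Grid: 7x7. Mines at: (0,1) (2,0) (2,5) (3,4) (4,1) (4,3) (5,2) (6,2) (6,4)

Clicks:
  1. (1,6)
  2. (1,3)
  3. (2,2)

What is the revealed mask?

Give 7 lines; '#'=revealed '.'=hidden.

Answer: ..#####
.######
.####..
.###...
.......
.......
.......

Derivation:
Click 1 (1,6) count=1: revealed 1 new [(1,6)] -> total=1
Click 2 (1,3) count=0: revealed 17 new [(0,2) (0,3) (0,4) (0,5) (0,6) (1,1) (1,2) (1,3) (1,4) (1,5) (2,1) (2,2) (2,3) (2,4) (3,1) (3,2) (3,3)] -> total=18
Click 3 (2,2) count=0: revealed 0 new [(none)] -> total=18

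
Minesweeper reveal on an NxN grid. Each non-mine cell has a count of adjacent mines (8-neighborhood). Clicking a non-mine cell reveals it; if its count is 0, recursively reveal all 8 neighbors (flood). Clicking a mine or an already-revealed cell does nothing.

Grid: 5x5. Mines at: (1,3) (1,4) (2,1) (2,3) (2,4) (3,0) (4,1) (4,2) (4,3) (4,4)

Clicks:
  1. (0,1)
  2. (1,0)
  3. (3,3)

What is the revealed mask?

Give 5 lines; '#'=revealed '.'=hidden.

Answer: ###..
###..
.....
...#.
.....

Derivation:
Click 1 (0,1) count=0: revealed 6 new [(0,0) (0,1) (0,2) (1,0) (1,1) (1,2)] -> total=6
Click 2 (1,0) count=1: revealed 0 new [(none)] -> total=6
Click 3 (3,3) count=5: revealed 1 new [(3,3)] -> total=7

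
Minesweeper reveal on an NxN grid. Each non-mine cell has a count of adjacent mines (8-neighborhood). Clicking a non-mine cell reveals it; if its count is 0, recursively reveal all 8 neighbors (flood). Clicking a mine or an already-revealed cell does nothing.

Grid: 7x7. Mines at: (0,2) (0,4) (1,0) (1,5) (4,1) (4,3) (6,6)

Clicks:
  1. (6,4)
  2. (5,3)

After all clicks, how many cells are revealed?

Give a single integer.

Click 1 (6,4) count=0: revealed 12 new [(5,0) (5,1) (5,2) (5,3) (5,4) (5,5) (6,0) (6,1) (6,2) (6,3) (6,4) (6,5)] -> total=12
Click 2 (5,3) count=1: revealed 0 new [(none)] -> total=12

Answer: 12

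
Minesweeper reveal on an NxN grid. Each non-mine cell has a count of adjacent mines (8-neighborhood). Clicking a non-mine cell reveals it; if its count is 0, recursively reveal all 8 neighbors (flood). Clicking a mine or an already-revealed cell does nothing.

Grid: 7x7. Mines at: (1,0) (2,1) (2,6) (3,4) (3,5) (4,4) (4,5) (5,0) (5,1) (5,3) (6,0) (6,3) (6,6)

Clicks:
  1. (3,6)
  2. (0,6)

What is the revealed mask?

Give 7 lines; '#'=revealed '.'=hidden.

Click 1 (3,6) count=3: revealed 1 new [(3,6)] -> total=1
Click 2 (0,6) count=0: revealed 16 new [(0,1) (0,2) (0,3) (0,4) (0,5) (0,6) (1,1) (1,2) (1,3) (1,4) (1,5) (1,6) (2,2) (2,3) (2,4) (2,5)] -> total=17

Answer: .######
.######
..####.
......#
.......
.......
.......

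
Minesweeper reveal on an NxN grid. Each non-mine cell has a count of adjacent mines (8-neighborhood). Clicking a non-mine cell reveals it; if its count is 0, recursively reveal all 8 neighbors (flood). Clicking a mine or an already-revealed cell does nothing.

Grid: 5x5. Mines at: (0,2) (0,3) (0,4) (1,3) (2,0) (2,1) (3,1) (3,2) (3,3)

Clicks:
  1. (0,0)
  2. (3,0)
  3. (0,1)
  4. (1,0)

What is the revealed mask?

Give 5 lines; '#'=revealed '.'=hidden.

Click 1 (0,0) count=0: revealed 4 new [(0,0) (0,1) (1,0) (1,1)] -> total=4
Click 2 (3,0) count=3: revealed 1 new [(3,0)] -> total=5
Click 3 (0,1) count=1: revealed 0 new [(none)] -> total=5
Click 4 (1,0) count=2: revealed 0 new [(none)] -> total=5

Answer: ##...
##...
.....
#....
.....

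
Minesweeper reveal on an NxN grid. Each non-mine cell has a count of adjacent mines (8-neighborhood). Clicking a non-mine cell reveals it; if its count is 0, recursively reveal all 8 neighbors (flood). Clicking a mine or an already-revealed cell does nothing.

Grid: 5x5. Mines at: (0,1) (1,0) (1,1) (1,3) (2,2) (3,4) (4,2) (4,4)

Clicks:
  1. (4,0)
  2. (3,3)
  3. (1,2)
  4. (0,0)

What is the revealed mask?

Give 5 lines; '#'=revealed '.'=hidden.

Click 1 (4,0) count=0: revealed 6 new [(2,0) (2,1) (3,0) (3,1) (4,0) (4,1)] -> total=6
Click 2 (3,3) count=4: revealed 1 new [(3,3)] -> total=7
Click 3 (1,2) count=4: revealed 1 new [(1,2)] -> total=8
Click 4 (0,0) count=3: revealed 1 new [(0,0)] -> total=9

Answer: #....
..#..
##...
##.#.
##...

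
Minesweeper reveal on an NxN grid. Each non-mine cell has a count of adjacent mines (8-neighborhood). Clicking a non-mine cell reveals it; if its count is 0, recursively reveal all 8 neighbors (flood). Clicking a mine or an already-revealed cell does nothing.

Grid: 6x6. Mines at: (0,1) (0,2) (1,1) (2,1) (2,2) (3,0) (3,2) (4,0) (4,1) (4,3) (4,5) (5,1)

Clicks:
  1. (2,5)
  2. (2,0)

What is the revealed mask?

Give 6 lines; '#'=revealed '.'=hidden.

Click 1 (2,5) count=0: revealed 12 new [(0,3) (0,4) (0,5) (1,3) (1,4) (1,5) (2,3) (2,4) (2,5) (3,3) (3,4) (3,5)] -> total=12
Click 2 (2,0) count=3: revealed 1 new [(2,0)] -> total=13

Answer: ...###
...###
#..###
...###
......
......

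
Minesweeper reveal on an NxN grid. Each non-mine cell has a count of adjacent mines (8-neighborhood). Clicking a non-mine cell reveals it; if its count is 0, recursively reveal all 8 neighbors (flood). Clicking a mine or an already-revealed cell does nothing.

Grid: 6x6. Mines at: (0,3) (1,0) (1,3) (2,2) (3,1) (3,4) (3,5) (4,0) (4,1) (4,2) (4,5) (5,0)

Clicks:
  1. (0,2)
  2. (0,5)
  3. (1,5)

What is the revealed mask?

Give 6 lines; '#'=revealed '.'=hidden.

Click 1 (0,2) count=2: revealed 1 new [(0,2)] -> total=1
Click 2 (0,5) count=0: revealed 6 new [(0,4) (0,5) (1,4) (1,5) (2,4) (2,5)] -> total=7
Click 3 (1,5) count=0: revealed 0 new [(none)] -> total=7

Answer: ..#.##
....##
....##
......
......
......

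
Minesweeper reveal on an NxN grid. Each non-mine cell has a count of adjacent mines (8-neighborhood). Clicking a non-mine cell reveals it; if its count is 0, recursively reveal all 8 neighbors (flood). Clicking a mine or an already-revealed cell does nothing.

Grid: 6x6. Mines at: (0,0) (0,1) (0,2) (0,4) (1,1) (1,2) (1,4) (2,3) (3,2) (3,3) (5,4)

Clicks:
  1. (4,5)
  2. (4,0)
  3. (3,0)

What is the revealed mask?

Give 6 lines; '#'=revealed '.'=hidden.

Answer: ......
......
##....
##....
####.#
####..

Derivation:
Click 1 (4,5) count=1: revealed 1 new [(4,5)] -> total=1
Click 2 (4,0) count=0: revealed 12 new [(2,0) (2,1) (3,0) (3,1) (4,0) (4,1) (4,2) (4,3) (5,0) (5,1) (5,2) (5,3)] -> total=13
Click 3 (3,0) count=0: revealed 0 new [(none)] -> total=13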